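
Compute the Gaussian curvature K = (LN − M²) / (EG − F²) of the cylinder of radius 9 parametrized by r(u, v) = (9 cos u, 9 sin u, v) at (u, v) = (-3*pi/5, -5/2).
K = 0

Coefficients of the first fundamental form: E = 81, F = 0, G = 1.
Coefficients of the second fundamental form: L = -9, M = 0, N = 0.
Assemble K = (LN − M²)/(EG − F²) = 0. At (u, v) = (-3*pi/5, -5/2): K = 0.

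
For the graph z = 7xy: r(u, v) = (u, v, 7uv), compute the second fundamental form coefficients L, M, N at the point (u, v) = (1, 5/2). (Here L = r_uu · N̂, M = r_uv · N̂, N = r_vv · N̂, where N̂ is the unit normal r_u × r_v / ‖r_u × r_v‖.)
L = 0;  M = 14*sqrt(57)/285;  N = 0

Compute the unit normal N̂(u, v) = (-7*v/sqrt(49*u^2 + 49*v^2 + 1), -7*u/sqrt(49*u^2 + 49*v^2 + 1), 1/sqrt(49*u^2 + 49*v^2 + 1)), and the second partials r_uu, r_uv, r_vv. Take dot products:
  L(u, v) = r_uu · N̂ = 0,
  M(u, v) = r_uv · N̂ = 7/sqrt(49*u^2 + 49*v^2 + 1),
  N(u, v) = r_vv · N̂ = 0.
Evaluating at (u, v) = (1, 5/2):
  L = 0, M = 14*sqrt(57)/285, N = 0.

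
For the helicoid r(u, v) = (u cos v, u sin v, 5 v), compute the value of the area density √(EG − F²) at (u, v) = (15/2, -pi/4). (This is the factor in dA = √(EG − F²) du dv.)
√(EG − F²)|_{(15/2, -pi/4)} = 5*sqrt(13)/2

E = 1, F = 0, G = u^2 + 25, so EG − F² = u^2 + 25. Taking the positive square root: √(EG − F²) = sqrt(u^2 + 25). At (u, v) = (15/2, -pi/4): 5*sqrt(13)/2.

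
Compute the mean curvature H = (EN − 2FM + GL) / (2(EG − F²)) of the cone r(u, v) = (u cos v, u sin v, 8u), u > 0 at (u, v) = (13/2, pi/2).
H = 8*sqrt(65)/845

With E = 65, F = 0, G = u^2, L = 0, M = 0, N = 8*sqrt(65)*u^2/(65*Abs(u)), assemble
  H = (EN − 2FM + GL) / (2(EG − F²)) = 4*sqrt(65)/(65*Abs(u)).
At (u, v) = (13/2, pi/2): H = 8*sqrt(65)/845.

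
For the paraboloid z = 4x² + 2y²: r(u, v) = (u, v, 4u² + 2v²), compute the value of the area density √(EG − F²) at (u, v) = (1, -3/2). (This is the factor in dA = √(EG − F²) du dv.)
√(EG − F²)|_{(1, -3/2)} = sqrt(101)

E = 64*u^2 + 1, F = 32*u*v, G = 16*v^2 + 1, so EG − F² = 64*u^2 + 16*v^2 + 1. Taking the positive square root: √(EG − F²) = sqrt(64*u^2 + 16*v^2 + 1). At (u, v) = (1, -3/2): sqrt(101).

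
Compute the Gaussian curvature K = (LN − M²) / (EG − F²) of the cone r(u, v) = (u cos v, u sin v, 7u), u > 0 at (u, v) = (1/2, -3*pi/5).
K = 0

Coefficients of the first fundamental form: E = 50, F = 0, G = u^2.
Coefficients of the second fundamental form: L = 0, M = 0, N = 7*sqrt(2)*u^2/(10*Abs(u)).
Assemble K = (LN − M²)/(EG − F²) = 0. At (u, v) = (1/2, -3*pi/5): K = 0.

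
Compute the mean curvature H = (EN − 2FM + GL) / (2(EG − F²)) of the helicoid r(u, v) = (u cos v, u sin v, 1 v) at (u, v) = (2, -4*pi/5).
H = 0

With E = 1, F = 0, G = u^2 + 1, L = 0, M = -1/sqrt(u^2 + 1), N = 0, assemble
  H = (EN − 2FM + GL) / (2(EG − F²)) = 0.
At (u, v) = (2, -4*pi/5): H = 0.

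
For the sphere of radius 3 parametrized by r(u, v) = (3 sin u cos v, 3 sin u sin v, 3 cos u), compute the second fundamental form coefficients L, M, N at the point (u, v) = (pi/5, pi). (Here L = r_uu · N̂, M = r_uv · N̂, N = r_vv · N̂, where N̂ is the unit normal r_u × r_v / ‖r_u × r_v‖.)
L = -3;  M = 0;  N = -15/8 + 3*sqrt(5)/8

Compute the unit normal N̂(u, v) = (sin(u)^2*cos(v)/Abs(sin(u)), sin(u)^2*sin(v)/Abs(sin(u)), sin(2*u)/(2*Abs(sin(u)))), and the second partials r_uu, r_uv, r_vv. Take dot products:
  L(u, v) = r_uu · N̂ = -3*sin(u)/Abs(sin(u)),
  M(u, v) = r_uv · N̂ = 0,
  N(u, v) = r_vv · N̂ = -3*sin(u)^3/Abs(sin(u)).
Evaluating at (u, v) = (pi/5, pi):
  L = -3, M = 0, N = -15/8 + 3*sqrt(5)/8.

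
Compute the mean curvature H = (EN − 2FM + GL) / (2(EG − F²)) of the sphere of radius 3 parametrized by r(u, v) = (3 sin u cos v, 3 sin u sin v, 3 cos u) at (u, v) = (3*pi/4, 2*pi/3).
H = -1/3

With E = 9, F = 0, G = 9*sin(u)^2, L = -3*sin(u)/Abs(sin(u)), M = 0, N = -3*sin(u)^3/Abs(sin(u)), assemble
  H = (EN − 2FM + GL) / (2(EG − F²)) = -sin(u)/(3*Abs(sin(u))).
At (u, v) = (3*pi/4, 2*pi/3): H = -1/3.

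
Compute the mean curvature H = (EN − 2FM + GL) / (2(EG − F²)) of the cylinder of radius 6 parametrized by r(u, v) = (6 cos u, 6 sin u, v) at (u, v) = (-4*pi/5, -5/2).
H = -1/12

With E = 36, F = 0, G = 1, L = -6, M = 0, N = 0, assemble
  H = (EN − 2FM + GL) / (2(EG − F²)) = -1/12.
At (u, v) = (-4*pi/5, -5/2): H = -1/12.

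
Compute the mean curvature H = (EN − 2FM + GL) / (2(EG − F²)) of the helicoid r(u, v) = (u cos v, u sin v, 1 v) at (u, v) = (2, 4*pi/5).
H = 0

With E = 1, F = 0, G = u^2 + 1, L = 0, M = -1/sqrt(u^2 + 1), N = 0, assemble
  H = (EN − 2FM + GL) / (2(EG − F²)) = 0.
At (u, v) = (2, 4*pi/5): H = 0.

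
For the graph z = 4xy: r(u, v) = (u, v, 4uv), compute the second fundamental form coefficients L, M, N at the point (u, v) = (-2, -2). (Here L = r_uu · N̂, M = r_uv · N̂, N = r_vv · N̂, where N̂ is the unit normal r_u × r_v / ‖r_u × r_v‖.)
L = 0;  M = 4*sqrt(129)/129;  N = 0

Compute the unit normal N̂(u, v) = (-4*v/sqrt(16*u^2 + 16*v^2 + 1), -4*u/sqrt(16*u^2 + 16*v^2 + 1), 1/sqrt(16*u^2 + 16*v^2 + 1)), and the second partials r_uu, r_uv, r_vv. Take dot products:
  L(u, v) = r_uu · N̂ = 0,
  M(u, v) = r_uv · N̂ = 4/sqrt(16*u^2 + 16*v^2 + 1),
  N(u, v) = r_vv · N̂ = 0.
Evaluating at (u, v) = (-2, -2):
  L = 0, M = 4*sqrt(129)/129, N = 0.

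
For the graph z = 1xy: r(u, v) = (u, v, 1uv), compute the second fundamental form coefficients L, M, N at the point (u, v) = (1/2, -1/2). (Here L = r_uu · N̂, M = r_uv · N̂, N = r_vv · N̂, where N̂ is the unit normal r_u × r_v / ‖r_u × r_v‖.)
L = 0;  M = sqrt(6)/3;  N = 0

Compute the unit normal N̂(u, v) = (-v/sqrt(u^2 + v^2 + 1), -u/sqrt(u^2 + v^2 + 1), 1/sqrt(u^2 + v^2 + 1)), and the second partials r_uu, r_uv, r_vv. Take dot products:
  L(u, v) = r_uu · N̂ = 0,
  M(u, v) = r_uv · N̂ = 1/sqrt(u^2 + v^2 + 1),
  N(u, v) = r_vv · N̂ = 0.
Evaluating at (u, v) = (1/2, -1/2):
  L = 0, M = sqrt(6)/3, N = 0.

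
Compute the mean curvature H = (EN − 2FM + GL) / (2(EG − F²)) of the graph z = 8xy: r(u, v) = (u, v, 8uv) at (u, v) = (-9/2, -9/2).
H = -10368*sqrt(2593)/6723649

With E = 64*v^2 + 1, F = 64*u*v, G = 64*u^2 + 1, L = 0, M = 8/sqrt(64*u^2 + 64*v^2 + 1), N = 0, assemble
  H = (EN − 2FM + GL) / (2(EG − F²)) = -512*u*v/(64*u^2 + 64*v^2 + 1)^(3/2).
At (u, v) = (-9/2, -9/2): H = -10368*sqrt(2593)/6723649.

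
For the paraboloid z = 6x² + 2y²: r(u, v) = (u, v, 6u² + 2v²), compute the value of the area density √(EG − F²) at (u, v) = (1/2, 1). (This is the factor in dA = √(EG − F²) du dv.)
√(EG − F²)|_{(1/2, 1)} = sqrt(53)

E = 144*u^2 + 1, F = 48*u*v, G = 16*v^2 + 1, so EG − F² = 144*u^2 + 16*v^2 + 1. Taking the positive square root: √(EG − F²) = sqrt(144*u^2 + 16*v^2 + 1). At (u, v) = (1/2, 1): sqrt(53).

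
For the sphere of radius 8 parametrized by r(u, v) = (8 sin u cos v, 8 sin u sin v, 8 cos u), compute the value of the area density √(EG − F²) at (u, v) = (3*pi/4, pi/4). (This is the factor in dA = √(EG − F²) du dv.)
√(EG − F²)|_{(3*pi/4, pi/4)} = 32*sqrt(2)

E = 64, F = 0, G = 64*sin(u)^2, so EG − F² = 4096*sin(u)^2. Taking the positive square root: √(EG − F²) = 64*Abs(sin(u)). At (u, v) = (3*pi/4, pi/4): 32*sqrt(2).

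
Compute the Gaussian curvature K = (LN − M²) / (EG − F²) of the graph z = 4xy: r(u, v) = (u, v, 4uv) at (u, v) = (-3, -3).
K = -16/83521

Coefficients of the first fundamental form: E = 16*v^2 + 1, F = 16*u*v, G = 16*u^2 + 1.
Coefficients of the second fundamental form: L = 0, M = 4/sqrt(16*u^2 + 16*v^2 + 1), N = 0.
Assemble K = (LN − M²)/(EG − F²) = -16/(256*u^4 + 512*u^2*v^2 + 32*u^2 + 256*v^4 + 32*v^2 + 1). At (u, v) = (-3, -3): K = -16/83521.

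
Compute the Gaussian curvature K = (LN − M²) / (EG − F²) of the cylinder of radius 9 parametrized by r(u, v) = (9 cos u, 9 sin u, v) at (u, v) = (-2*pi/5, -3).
K = 0

Coefficients of the first fundamental form: E = 81, F = 0, G = 1.
Coefficients of the second fundamental form: L = -9, M = 0, N = 0.
Assemble K = (LN − M²)/(EG − F²) = 0. At (u, v) = (-2*pi/5, -3): K = 0.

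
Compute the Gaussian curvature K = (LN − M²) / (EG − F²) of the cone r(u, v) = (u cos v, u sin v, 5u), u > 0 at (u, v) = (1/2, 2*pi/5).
K = 0

Coefficients of the first fundamental form: E = 26, F = 0, G = u^2.
Coefficients of the second fundamental form: L = 0, M = 0, N = 5*sqrt(26)*u^2/(26*Abs(u)).
Assemble K = (LN − M²)/(EG − F²) = 0. At (u, v) = (1/2, 2*pi/5): K = 0.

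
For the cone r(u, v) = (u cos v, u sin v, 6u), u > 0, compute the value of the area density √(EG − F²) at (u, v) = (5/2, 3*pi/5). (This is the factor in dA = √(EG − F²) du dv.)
√(EG − F²)|_{(5/2, 3*pi/5)} = 5*sqrt(37)/2

E = 37, F = 0, G = u^2, so EG − F² = 37*u^2. Taking the positive square root: √(EG − F²) = sqrt(37)*Abs(u). At (u, v) = (5/2, 3*pi/5): 5*sqrt(37)/2.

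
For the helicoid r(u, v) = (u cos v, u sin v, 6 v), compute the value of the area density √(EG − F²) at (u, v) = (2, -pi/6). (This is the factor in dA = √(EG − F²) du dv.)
√(EG − F²)|_{(2, -pi/6)} = 2*sqrt(10)

E = 1, F = 0, G = u^2 + 36, so EG − F² = u^2 + 36. Taking the positive square root: √(EG − F²) = sqrt(u^2 + 36). At (u, v) = (2, -pi/6): 2*sqrt(10).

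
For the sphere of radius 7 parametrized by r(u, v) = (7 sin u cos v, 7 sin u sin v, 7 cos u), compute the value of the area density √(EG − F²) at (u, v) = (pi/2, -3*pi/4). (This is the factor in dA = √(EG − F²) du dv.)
√(EG − F²)|_{(pi/2, -3*pi/4)} = 49

E = 49, F = 0, G = 49*sin(u)^2, so EG − F² = 2401*sin(u)^2. Taking the positive square root: √(EG − F²) = 49*Abs(sin(u)). At (u, v) = (pi/2, -3*pi/4): 49.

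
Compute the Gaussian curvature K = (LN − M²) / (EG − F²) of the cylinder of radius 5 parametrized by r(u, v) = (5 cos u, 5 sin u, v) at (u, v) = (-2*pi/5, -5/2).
K = 0

Coefficients of the first fundamental form: E = 25, F = 0, G = 1.
Coefficients of the second fundamental form: L = -5, M = 0, N = 0.
Assemble K = (LN − M²)/(EG − F²) = 0. At (u, v) = (-2*pi/5, -5/2): K = 0.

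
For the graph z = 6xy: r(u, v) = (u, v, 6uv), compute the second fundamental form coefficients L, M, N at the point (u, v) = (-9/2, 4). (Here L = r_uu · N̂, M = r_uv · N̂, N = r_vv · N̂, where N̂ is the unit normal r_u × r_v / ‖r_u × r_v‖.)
L = 0;  M = 3*sqrt(1306)/653;  N = 0

Compute the unit normal N̂(u, v) = (-6*v/sqrt(36*u^2 + 36*v^2 + 1), -6*u/sqrt(36*u^2 + 36*v^2 + 1), 1/sqrt(36*u^2 + 36*v^2 + 1)), and the second partials r_uu, r_uv, r_vv. Take dot products:
  L(u, v) = r_uu · N̂ = 0,
  M(u, v) = r_uv · N̂ = 6/sqrt(36*u^2 + 36*v^2 + 1),
  N(u, v) = r_vv · N̂ = 0.
Evaluating at (u, v) = (-9/2, 4):
  L = 0, M = 3*sqrt(1306)/653, N = 0.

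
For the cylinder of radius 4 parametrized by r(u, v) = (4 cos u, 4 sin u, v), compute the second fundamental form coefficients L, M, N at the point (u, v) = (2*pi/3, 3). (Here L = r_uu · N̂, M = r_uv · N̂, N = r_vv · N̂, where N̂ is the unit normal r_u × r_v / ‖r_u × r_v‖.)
L = -4;  M = 0;  N = 0

Compute the unit normal N̂(u, v) = (cos(u), sin(u), 0), and the second partials r_uu, r_uv, r_vv. Take dot products:
  L(u, v) = r_uu · N̂ = -4,
  M(u, v) = r_uv · N̂ = 0,
  N(u, v) = r_vv · N̂ = 0.
Evaluating at (u, v) = (2*pi/3, 3):
  L = -4, M = 0, N = 0.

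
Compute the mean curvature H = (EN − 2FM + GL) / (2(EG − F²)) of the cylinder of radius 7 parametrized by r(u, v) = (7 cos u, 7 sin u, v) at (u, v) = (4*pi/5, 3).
H = -1/14

With E = 49, F = 0, G = 1, L = -7, M = 0, N = 0, assemble
  H = (EN − 2FM + GL) / (2(EG − F²)) = -1/14.
At (u, v) = (4*pi/5, 3): H = -1/14.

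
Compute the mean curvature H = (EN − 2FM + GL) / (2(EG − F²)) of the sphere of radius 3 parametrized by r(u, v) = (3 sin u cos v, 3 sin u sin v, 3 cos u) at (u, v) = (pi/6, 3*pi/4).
H = -1/3

With E = 9, F = 0, G = 9*sin(u)^2, L = -3*sin(u)/Abs(sin(u)), M = 0, N = -3*sin(u)^3/Abs(sin(u)), assemble
  H = (EN − 2FM + GL) / (2(EG − F²)) = -sin(u)/(3*Abs(sin(u))).
At (u, v) = (pi/6, 3*pi/4): H = -1/3.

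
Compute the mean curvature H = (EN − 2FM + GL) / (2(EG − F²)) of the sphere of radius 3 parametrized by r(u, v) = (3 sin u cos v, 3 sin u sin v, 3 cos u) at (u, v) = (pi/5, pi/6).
H = -1/3

With E = 9, F = 0, G = 9*sin(u)^2, L = -3*sin(u)/Abs(sin(u)), M = 0, N = -3*sin(u)^3/Abs(sin(u)), assemble
  H = (EN − 2FM + GL) / (2(EG − F²)) = -sin(u)/(3*Abs(sin(u))).
At (u, v) = (pi/5, pi/6): H = -1/3.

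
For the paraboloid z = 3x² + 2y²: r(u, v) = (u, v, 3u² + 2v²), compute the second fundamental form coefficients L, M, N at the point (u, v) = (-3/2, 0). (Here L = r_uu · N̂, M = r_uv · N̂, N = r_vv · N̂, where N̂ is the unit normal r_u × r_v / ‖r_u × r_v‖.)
L = 3*sqrt(82)/41;  M = 0;  N = 2*sqrt(82)/41

Compute the unit normal N̂(u, v) = (-6*u/sqrt(36*u^2 + 16*v^2 + 1), -4*v/sqrt(36*u^2 + 16*v^2 + 1), 1/sqrt(36*u^2 + 16*v^2 + 1)), and the second partials r_uu, r_uv, r_vv. Take dot products:
  L(u, v) = r_uu · N̂ = 6/sqrt(36*u^2 + 16*v^2 + 1),
  M(u, v) = r_uv · N̂ = 0,
  N(u, v) = r_vv · N̂ = 4/sqrt(36*u^2 + 16*v^2 + 1).
Evaluating at (u, v) = (-3/2, 0):
  L = 3*sqrt(82)/41, M = 0, N = 2*sqrt(82)/41.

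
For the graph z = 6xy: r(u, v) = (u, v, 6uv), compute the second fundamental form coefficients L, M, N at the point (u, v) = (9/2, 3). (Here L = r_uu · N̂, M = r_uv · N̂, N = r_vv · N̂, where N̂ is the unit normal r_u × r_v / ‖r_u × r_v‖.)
L = 0;  M = 3*sqrt(1054)/527;  N = 0

Compute the unit normal N̂(u, v) = (-6*v/sqrt(36*u^2 + 36*v^2 + 1), -6*u/sqrt(36*u^2 + 36*v^2 + 1), 1/sqrt(36*u^2 + 36*v^2 + 1)), and the second partials r_uu, r_uv, r_vv. Take dot products:
  L(u, v) = r_uu · N̂ = 0,
  M(u, v) = r_uv · N̂ = 6/sqrt(36*u^2 + 36*v^2 + 1),
  N(u, v) = r_vv · N̂ = 0.
Evaluating at (u, v) = (9/2, 3):
  L = 0, M = 3*sqrt(1054)/527, N = 0.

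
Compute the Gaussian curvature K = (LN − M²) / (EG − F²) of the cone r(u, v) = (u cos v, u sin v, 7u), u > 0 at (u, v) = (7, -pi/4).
K = 0

Coefficients of the first fundamental form: E = 50, F = 0, G = u^2.
Coefficients of the second fundamental form: L = 0, M = 0, N = 7*sqrt(2)*u^2/(10*Abs(u)).
Assemble K = (LN − M²)/(EG − F²) = 0. At (u, v) = (7, -pi/4): K = 0.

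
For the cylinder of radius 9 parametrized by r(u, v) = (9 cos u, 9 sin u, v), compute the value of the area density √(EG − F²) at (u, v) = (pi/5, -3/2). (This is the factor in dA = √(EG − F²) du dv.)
√(EG − F²)|_{(pi/5, -3/2)} = 9

E = 81, F = 0, G = 1, so EG − F² = 81. Taking the positive square root: √(EG − F²) = 9. At (u, v) = (pi/5, -3/2): 9.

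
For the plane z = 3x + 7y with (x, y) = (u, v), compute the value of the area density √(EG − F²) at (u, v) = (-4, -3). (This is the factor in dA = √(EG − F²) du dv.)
√(EG − F²)|_{(-4, -3)} = sqrt(59)

E = 10, F = 21, G = 50, so EG − F² = 59. Taking the positive square root: √(EG − F²) = sqrt(59). At (u, v) = (-4, -3): sqrt(59).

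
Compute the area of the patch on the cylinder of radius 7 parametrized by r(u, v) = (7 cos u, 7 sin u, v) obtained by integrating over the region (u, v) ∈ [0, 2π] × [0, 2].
Area = 28*pi

Area = ∫∫ √(EG − F²) du dv with √(EG − F²) = 7. Integrating over [0, 2π] × [0, 2] gives 28*pi.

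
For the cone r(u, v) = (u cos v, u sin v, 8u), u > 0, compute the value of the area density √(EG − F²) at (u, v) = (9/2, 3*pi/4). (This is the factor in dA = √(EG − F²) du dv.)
√(EG − F²)|_{(9/2, 3*pi/4)} = 9*sqrt(65)/2

E = 65, F = 0, G = u^2, so EG − F² = 65*u^2. Taking the positive square root: √(EG − F²) = sqrt(65)*Abs(u). At (u, v) = (9/2, 3*pi/4): 9*sqrt(65)/2.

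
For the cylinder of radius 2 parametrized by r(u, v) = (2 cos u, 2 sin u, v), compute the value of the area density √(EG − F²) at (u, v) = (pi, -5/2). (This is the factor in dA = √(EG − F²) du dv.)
√(EG − F²)|_{(pi, -5/2)} = 2

E = 4, F = 0, G = 1, so EG − F² = 4. Taking the positive square root: √(EG − F²) = 2. At (u, v) = (pi, -5/2): 2.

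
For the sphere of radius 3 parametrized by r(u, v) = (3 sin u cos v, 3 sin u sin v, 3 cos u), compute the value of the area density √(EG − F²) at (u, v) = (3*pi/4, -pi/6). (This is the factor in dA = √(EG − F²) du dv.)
√(EG − F²)|_{(3*pi/4, -pi/6)} = 9*sqrt(2)/2

E = 9, F = 0, G = 9*sin(u)^2, so EG − F² = 81*sin(u)^2. Taking the positive square root: √(EG − F²) = 9*Abs(sin(u)). At (u, v) = (3*pi/4, -pi/6): 9*sqrt(2)/2.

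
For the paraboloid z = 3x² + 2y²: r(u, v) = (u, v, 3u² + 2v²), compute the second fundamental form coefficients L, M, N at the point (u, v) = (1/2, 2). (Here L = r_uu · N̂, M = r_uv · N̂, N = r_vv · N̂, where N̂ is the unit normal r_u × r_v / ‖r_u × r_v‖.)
L = 3*sqrt(74)/37;  M = 0;  N = 2*sqrt(74)/37

Compute the unit normal N̂(u, v) = (-6*u/sqrt(36*u^2 + 16*v^2 + 1), -4*v/sqrt(36*u^2 + 16*v^2 + 1), 1/sqrt(36*u^2 + 16*v^2 + 1)), and the second partials r_uu, r_uv, r_vv. Take dot products:
  L(u, v) = r_uu · N̂ = 6/sqrt(36*u^2 + 16*v^2 + 1),
  M(u, v) = r_uv · N̂ = 0,
  N(u, v) = r_vv · N̂ = 4/sqrt(36*u^2 + 16*v^2 + 1).
Evaluating at (u, v) = (1/2, 2):
  L = 3*sqrt(74)/37, M = 0, N = 2*sqrt(74)/37.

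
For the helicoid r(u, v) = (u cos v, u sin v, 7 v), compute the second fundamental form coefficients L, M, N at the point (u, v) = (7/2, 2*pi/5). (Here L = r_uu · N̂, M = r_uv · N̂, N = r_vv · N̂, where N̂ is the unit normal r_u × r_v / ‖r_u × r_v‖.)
L = 0;  M = -2*sqrt(5)/5;  N = 0

Compute the unit normal N̂(u, v) = (7*sin(v)/sqrt(u^2 + 49), -7*cos(v)/sqrt(u^2 + 49), u/sqrt(u^2 + 49)), and the second partials r_uu, r_uv, r_vv. Take dot products:
  L(u, v) = r_uu · N̂ = 0,
  M(u, v) = r_uv · N̂ = -7/sqrt(u^2 + 49),
  N(u, v) = r_vv · N̂ = 0.
Evaluating at (u, v) = (7/2, 2*pi/5):
  L = 0, M = -2*sqrt(5)/5, N = 0.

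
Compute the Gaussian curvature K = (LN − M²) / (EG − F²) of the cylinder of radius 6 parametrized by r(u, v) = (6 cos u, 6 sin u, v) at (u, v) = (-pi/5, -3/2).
K = 0

Coefficients of the first fundamental form: E = 36, F = 0, G = 1.
Coefficients of the second fundamental form: L = -6, M = 0, N = 0.
Assemble K = (LN − M²)/(EG − F²) = 0. At (u, v) = (-pi/5, -3/2): K = 0.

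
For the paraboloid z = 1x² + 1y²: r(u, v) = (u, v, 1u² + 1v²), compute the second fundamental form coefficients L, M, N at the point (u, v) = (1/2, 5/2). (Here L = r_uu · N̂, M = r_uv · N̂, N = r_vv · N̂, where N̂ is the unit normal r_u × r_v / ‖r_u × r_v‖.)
L = 2*sqrt(3)/9;  M = 0;  N = 2*sqrt(3)/9

Compute the unit normal N̂(u, v) = (-2*u/sqrt(4*u^2 + 4*v^2 + 1), -2*v/sqrt(4*u^2 + 4*v^2 + 1), 1/sqrt(4*u^2 + 4*v^2 + 1)), and the second partials r_uu, r_uv, r_vv. Take dot products:
  L(u, v) = r_uu · N̂ = 2/sqrt(4*u^2 + 4*v^2 + 1),
  M(u, v) = r_uv · N̂ = 0,
  N(u, v) = r_vv · N̂ = 2/sqrt(4*u^2 + 4*v^2 + 1).
Evaluating at (u, v) = (1/2, 5/2):
  L = 2*sqrt(3)/9, M = 0, N = 2*sqrt(3)/9.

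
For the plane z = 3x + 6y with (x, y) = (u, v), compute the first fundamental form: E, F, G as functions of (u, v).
E = 10;  F = 18;  G = 37

Compute partials: r_u = (1, 0, 3), r_v = (0, 1, 6). Then
  E = r_u · r_u = 10,
  F = r_u · r_v = 18,
  G = r_v · r_v = 37.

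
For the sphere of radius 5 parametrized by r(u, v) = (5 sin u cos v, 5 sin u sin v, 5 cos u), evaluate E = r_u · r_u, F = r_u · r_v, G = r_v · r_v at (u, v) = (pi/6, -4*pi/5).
E = 25;  F = 0;  G = 25/4

Partials: r_u = (5*cos(u)*cos(v), 5*sin(v)*cos(u), -5*sin(u)), r_v = (-5*sin(u)*sin(v), 5*sin(u)*cos(v), 0). As functions of (u, v):
  E = r_u · r_u = 25,
  F = r_u · r_v = 0,
  G = r_v · r_v = 25*sin(u)^2.
Evaluating at (u, v) = (pi/6, -4*pi/5): E = 25, F = 0, G = 25/4.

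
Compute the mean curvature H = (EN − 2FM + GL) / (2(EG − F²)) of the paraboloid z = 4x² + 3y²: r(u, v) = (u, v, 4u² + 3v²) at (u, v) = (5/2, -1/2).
H = 1243*sqrt(410)/168100

With E = 64*u^2 + 1, F = 48*u*v, G = 36*v^2 + 1, L = 8/sqrt(64*u^2 + 36*v^2 + 1), M = 0, N = 6/sqrt(64*u^2 + 36*v^2 + 1), assemble
  H = (EN − 2FM + GL) / (2(EG − F²)) = (192*u^2 + 144*v^2 + 7)/(64*u^2 + 36*v^2 + 1)^(3/2).
At (u, v) = (5/2, -1/2): H = 1243*sqrt(410)/168100.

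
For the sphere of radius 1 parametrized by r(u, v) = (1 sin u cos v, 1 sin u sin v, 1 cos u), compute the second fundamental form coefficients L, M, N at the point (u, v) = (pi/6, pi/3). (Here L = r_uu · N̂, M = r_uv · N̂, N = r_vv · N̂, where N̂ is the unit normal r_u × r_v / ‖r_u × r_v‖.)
L = -1;  M = 0;  N = -1/4

Compute the unit normal N̂(u, v) = (sin(u)^2*cos(v)/Abs(sin(u)), sin(u)^2*sin(v)/Abs(sin(u)), sin(2*u)/(2*Abs(sin(u)))), and the second partials r_uu, r_uv, r_vv. Take dot products:
  L(u, v) = r_uu · N̂ = -sin(u)/Abs(sin(u)),
  M(u, v) = r_uv · N̂ = 0,
  N(u, v) = r_vv · N̂ = -sin(u)^3/Abs(sin(u)).
Evaluating at (u, v) = (pi/6, pi/3):
  L = -1, M = 0, N = -1/4.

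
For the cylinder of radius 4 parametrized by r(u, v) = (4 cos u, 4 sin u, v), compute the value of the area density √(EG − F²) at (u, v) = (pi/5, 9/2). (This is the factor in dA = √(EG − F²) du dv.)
√(EG − F²)|_{(pi/5, 9/2)} = 4

E = 16, F = 0, G = 1, so EG − F² = 16. Taking the positive square root: √(EG − F²) = 4. At (u, v) = (pi/5, 9/2): 4.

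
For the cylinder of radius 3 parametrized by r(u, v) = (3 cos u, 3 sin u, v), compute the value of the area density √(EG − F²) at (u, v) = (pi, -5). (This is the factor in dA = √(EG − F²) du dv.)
√(EG − F²)|_{(pi, -5)} = 3

E = 9, F = 0, G = 1, so EG − F² = 9. Taking the positive square root: √(EG − F²) = 3. At (u, v) = (pi, -5): 3.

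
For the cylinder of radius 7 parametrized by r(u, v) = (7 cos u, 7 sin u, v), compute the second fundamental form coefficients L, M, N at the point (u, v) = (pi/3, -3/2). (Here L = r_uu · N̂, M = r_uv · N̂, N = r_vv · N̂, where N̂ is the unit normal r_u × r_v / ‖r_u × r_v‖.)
L = -7;  M = 0;  N = 0

Compute the unit normal N̂(u, v) = (cos(u), sin(u), 0), and the second partials r_uu, r_uv, r_vv. Take dot products:
  L(u, v) = r_uu · N̂ = -7,
  M(u, v) = r_uv · N̂ = 0,
  N(u, v) = r_vv · N̂ = 0.
Evaluating at (u, v) = (pi/3, -3/2):
  L = -7, M = 0, N = 0.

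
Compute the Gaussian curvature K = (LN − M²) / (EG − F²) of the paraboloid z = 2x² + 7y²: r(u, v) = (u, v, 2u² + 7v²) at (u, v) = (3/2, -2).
K = 56/674041

Coefficients of the first fundamental form: E = 16*u^2 + 1, F = 56*u*v, G = 196*v^2 + 1.
Coefficients of the second fundamental form: L = 4/sqrt(16*u^2 + 196*v^2 + 1), M = 0, N = 14/sqrt(16*u^2 + 196*v^2 + 1).
Assemble K = (LN − M²)/(EG − F²) = 56/(256*u^4 + 6272*u^2*v^2 + 32*u^2 + 38416*v^4 + 392*v^2 + 1). At (u, v) = (3/2, -2): K = 56/674041.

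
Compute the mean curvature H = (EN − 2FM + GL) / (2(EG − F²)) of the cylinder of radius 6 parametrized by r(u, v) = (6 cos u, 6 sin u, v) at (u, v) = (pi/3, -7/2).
H = -1/12

With E = 36, F = 0, G = 1, L = -6, M = 0, N = 0, assemble
  H = (EN − 2FM + GL) / (2(EG − F²)) = -1/12.
At (u, v) = (pi/3, -7/2): H = -1/12.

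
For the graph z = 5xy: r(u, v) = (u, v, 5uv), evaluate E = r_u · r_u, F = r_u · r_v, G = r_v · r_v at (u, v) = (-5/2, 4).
E = 401;  F = -250;  G = 629/4

Partials: r_u = (1, 0, 5*v), r_v = (0, 1, 5*u). As functions of (u, v):
  E = r_u · r_u = 25*v^2 + 1,
  F = r_u · r_v = 25*u*v,
  G = r_v · r_v = 25*u^2 + 1.
Evaluating at (u, v) = (-5/2, 4): E = 401, F = -250, G = 629/4.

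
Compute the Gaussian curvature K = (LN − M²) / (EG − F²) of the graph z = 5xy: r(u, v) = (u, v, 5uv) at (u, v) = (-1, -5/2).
K = -400/531441

Coefficients of the first fundamental form: E = 25*v^2 + 1, F = 25*u*v, G = 25*u^2 + 1.
Coefficients of the second fundamental form: L = 0, M = 5/sqrt(25*u^2 + 25*v^2 + 1), N = 0.
Assemble K = (LN − M²)/(EG − F²) = -25/(625*u^4 + 1250*u^2*v^2 + 50*u^2 + 625*v^4 + 50*v^2 + 1). At (u, v) = (-1, -5/2): K = -400/531441.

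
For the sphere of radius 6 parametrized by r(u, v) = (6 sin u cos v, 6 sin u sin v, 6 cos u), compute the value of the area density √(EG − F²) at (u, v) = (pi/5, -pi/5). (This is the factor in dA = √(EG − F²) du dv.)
√(EG − F²)|_{(pi/5, -pi/5)} = 9*sqrt(10 - 2*sqrt(5))

E = 36, F = 0, G = 36*sin(u)^2, so EG − F² = 1296*sin(u)^2. Taking the positive square root: √(EG − F²) = 36*Abs(sin(u)). At (u, v) = (pi/5, -pi/5): 9*sqrt(10 - 2*sqrt(5)).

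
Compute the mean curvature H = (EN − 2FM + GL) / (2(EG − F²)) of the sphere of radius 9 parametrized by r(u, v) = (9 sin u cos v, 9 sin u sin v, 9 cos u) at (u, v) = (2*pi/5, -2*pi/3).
H = -1/9

With E = 81, F = 0, G = 81*sin(u)^2, L = -9*sin(u)/Abs(sin(u)), M = 0, N = -9*sin(u)^3/Abs(sin(u)), assemble
  H = (EN − 2FM + GL) / (2(EG − F²)) = -sin(u)/(9*Abs(sin(u))).
At (u, v) = (2*pi/5, -2*pi/3): H = -1/9.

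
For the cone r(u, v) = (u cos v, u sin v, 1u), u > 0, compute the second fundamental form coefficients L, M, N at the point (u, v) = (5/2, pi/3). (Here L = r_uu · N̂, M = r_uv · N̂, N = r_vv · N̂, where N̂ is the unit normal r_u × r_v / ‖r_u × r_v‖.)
L = 0;  M = 0;  N = 5*sqrt(2)/4

Compute the unit normal N̂(u, v) = (-sqrt(2)*u*cos(v)/(2*Abs(u)), -sqrt(2)*u*sin(v)/(2*Abs(u)), sqrt(2)*u/(2*Abs(u))), and the second partials r_uu, r_uv, r_vv. Take dot products:
  L(u, v) = r_uu · N̂ = 0,
  M(u, v) = r_uv · N̂ = 0,
  N(u, v) = r_vv · N̂ = sqrt(2)*u^2/(2*Abs(u)).
Evaluating at (u, v) = (5/2, pi/3):
  L = 0, M = 0, N = 5*sqrt(2)/4.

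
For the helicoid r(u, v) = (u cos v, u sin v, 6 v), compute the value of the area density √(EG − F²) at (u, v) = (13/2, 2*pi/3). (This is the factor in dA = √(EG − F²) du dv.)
√(EG − F²)|_{(13/2, 2*pi/3)} = sqrt(313)/2

E = 1, F = 0, G = u^2 + 36, so EG − F² = u^2 + 36. Taking the positive square root: √(EG − F²) = sqrt(u^2 + 36). At (u, v) = (13/2, 2*pi/3): sqrt(313)/2.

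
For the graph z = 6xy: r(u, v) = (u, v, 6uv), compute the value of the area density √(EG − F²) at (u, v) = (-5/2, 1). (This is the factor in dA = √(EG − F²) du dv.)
√(EG − F²)|_{(-5/2, 1)} = sqrt(262)

E = 36*v^2 + 1, F = 36*u*v, G = 36*u^2 + 1, so EG − F² = 36*u^2 + 36*v^2 + 1. Taking the positive square root: √(EG − F²) = sqrt(36*u^2 + 36*v^2 + 1). At (u, v) = (-5/2, 1): sqrt(262).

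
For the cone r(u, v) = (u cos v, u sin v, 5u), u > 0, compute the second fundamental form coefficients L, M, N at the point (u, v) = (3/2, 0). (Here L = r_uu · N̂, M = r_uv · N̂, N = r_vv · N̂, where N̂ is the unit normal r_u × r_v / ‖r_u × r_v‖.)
L = 0;  M = 0;  N = 15*sqrt(26)/52

Compute the unit normal N̂(u, v) = (-5*sqrt(26)*u*cos(v)/(26*Abs(u)), -5*sqrt(26)*u*sin(v)/(26*Abs(u)), sqrt(26)*u/(26*Abs(u))), and the second partials r_uu, r_uv, r_vv. Take dot products:
  L(u, v) = r_uu · N̂ = 0,
  M(u, v) = r_uv · N̂ = 0,
  N(u, v) = r_vv · N̂ = 5*sqrt(26)*u^2/(26*Abs(u)).
Evaluating at (u, v) = (3/2, 0):
  L = 0, M = 0, N = 15*sqrt(26)/52.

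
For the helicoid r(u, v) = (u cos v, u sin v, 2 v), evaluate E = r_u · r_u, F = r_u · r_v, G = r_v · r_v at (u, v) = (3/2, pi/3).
E = 1;  F = 0;  G = 25/4

Partials: r_u = (cos(v), sin(v), 0), r_v = (-u*sin(v), u*cos(v), 2). As functions of (u, v):
  E = r_u · r_u = 1,
  F = r_u · r_v = 0,
  G = r_v · r_v = u^2 + 4.
Evaluating at (u, v) = (3/2, pi/3): E = 1, F = 0, G = 25/4.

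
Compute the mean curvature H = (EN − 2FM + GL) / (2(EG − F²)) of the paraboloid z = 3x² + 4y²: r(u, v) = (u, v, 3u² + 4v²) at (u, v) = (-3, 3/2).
H = 1735*sqrt(469)/219961

With E = 36*u^2 + 1, F = 48*u*v, G = 64*v^2 + 1, L = 6/sqrt(36*u^2 + 64*v^2 + 1), M = 0, N = 8/sqrt(36*u^2 + 64*v^2 + 1), assemble
  H = (EN − 2FM + GL) / (2(EG − F²)) = (144*u^2 + 192*v^2 + 7)/(36*u^2 + 64*v^2 + 1)^(3/2).
At (u, v) = (-3, 3/2): H = 1735*sqrt(469)/219961.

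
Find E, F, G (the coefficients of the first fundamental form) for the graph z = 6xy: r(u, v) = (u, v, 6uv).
E = 36*v^2 + 1;  F = 36*u*v;  G = 36*u^2 + 1

Compute partials: r_u = (1, 0, 6*v), r_v = (0, 1, 6*u). Then
  E = r_u · r_u = 36*v^2 + 1,
  F = r_u · r_v = 36*u*v,
  G = r_v · r_v = 36*u^2 + 1.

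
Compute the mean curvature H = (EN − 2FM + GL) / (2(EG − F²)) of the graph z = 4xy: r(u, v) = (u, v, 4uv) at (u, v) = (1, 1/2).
H = -32*sqrt(21)/441

With E = 16*v^2 + 1, F = 16*u*v, G = 16*u^2 + 1, L = 0, M = 4/sqrt(16*u^2 + 16*v^2 + 1), N = 0, assemble
  H = (EN − 2FM + GL) / (2(EG − F²)) = -64*u*v/(16*u^2 + 16*v^2 + 1)^(3/2).
At (u, v) = (1, 1/2): H = -32*sqrt(21)/441.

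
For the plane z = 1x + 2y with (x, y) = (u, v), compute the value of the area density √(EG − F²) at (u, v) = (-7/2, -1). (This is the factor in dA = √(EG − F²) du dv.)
√(EG − F²)|_{(-7/2, -1)} = sqrt(6)

E = 2, F = 2, G = 5, so EG − F² = 6. Taking the positive square root: √(EG − F²) = sqrt(6). At (u, v) = (-7/2, -1): sqrt(6).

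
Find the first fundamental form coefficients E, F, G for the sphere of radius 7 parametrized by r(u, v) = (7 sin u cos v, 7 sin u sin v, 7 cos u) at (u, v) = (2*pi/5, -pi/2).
E = 49;  F = 0;  G = 49*sqrt(5)/8 + 245/8

Partials: r_u = (7*cos(u)*cos(v), 7*sin(v)*cos(u), -7*sin(u)), r_v = (-7*sin(u)*sin(v), 7*sin(u)*cos(v), 0). As functions of (u, v):
  E = r_u · r_u = 49,
  F = r_u · r_v = 0,
  G = r_v · r_v = 49*sin(u)^2.
Evaluating at (u, v) = (2*pi/5, -pi/2): E = 49, F = 0, G = 49*sqrt(5)/8 + 245/8.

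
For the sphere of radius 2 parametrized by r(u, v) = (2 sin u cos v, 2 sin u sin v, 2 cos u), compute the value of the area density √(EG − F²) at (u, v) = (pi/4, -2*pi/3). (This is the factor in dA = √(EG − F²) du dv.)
√(EG − F²)|_{(pi/4, -2*pi/3)} = 2*sqrt(2)

E = 4, F = 0, G = 4*sin(u)^2, so EG − F² = 16*sin(u)^2. Taking the positive square root: √(EG − F²) = 4*Abs(sin(u)). At (u, v) = (pi/4, -2*pi/3): 2*sqrt(2).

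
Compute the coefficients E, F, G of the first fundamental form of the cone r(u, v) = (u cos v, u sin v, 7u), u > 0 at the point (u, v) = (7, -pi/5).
E = 50;  F = 0;  G = 49

Partials: r_u = (cos(v), sin(v), 7), r_v = (-u*sin(v), u*cos(v), 0). As functions of (u, v):
  E = r_u · r_u = 50,
  F = r_u · r_v = 0,
  G = r_v · r_v = u^2.
Evaluating at (u, v) = (7, -pi/5): E = 50, F = 0, G = 49.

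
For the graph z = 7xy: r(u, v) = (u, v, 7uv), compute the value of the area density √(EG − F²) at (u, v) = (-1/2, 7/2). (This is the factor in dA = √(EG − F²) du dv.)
√(EG − F²)|_{(-1/2, 7/2)} = sqrt(2454)/2

E = 49*v^2 + 1, F = 49*u*v, G = 49*u^2 + 1, so EG − F² = 49*u^2 + 49*v^2 + 1. Taking the positive square root: √(EG − F²) = sqrt(49*u^2 + 49*v^2 + 1). At (u, v) = (-1/2, 7/2): sqrt(2454)/2.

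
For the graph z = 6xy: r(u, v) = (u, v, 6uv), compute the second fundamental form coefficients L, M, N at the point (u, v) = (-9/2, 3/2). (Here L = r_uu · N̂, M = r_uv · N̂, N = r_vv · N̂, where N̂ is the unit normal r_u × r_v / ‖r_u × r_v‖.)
L = 0;  M = 6*sqrt(811)/811;  N = 0

Compute the unit normal N̂(u, v) = (-6*v/sqrt(36*u^2 + 36*v^2 + 1), -6*u/sqrt(36*u^2 + 36*v^2 + 1), 1/sqrt(36*u^2 + 36*v^2 + 1)), and the second partials r_uu, r_uv, r_vv. Take dot products:
  L(u, v) = r_uu · N̂ = 0,
  M(u, v) = r_uv · N̂ = 6/sqrt(36*u^2 + 36*v^2 + 1),
  N(u, v) = r_vv · N̂ = 0.
Evaluating at (u, v) = (-9/2, 3/2):
  L = 0, M = 6*sqrt(811)/811, N = 0.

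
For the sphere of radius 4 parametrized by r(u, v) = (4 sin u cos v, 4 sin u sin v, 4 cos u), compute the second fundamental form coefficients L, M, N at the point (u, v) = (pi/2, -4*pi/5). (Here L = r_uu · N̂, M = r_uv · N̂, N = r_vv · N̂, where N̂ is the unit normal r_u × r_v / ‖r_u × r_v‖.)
L = -4;  M = 0;  N = -4

Compute the unit normal N̂(u, v) = (sin(u)^2*cos(v)/Abs(sin(u)), sin(u)^2*sin(v)/Abs(sin(u)), sin(2*u)/(2*Abs(sin(u)))), and the second partials r_uu, r_uv, r_vv. Take dot products:
  L(u, v) = r_uu · N̂ = -4*sin(u)/Abs(sin(u)),
  M(u, v) = r_uv · N̂ = 0,
  N(u, v) = r_vv · N̂ = -4*sin(u)^3/Abs(sin(u)).
Evaluating at (u, v) = (pi/2, -4*pi/5):
  L = -4, M = 0, N = -4.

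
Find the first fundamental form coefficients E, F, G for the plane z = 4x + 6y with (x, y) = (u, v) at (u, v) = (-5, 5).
E = 17;  F = 24;  G = 37

Partials: r_u = (1, 0, 4), r_v = (0, 1, 6). As functions of (u, v):
  E = r_u · r_u = 17,
  F = r_u · r_v = 24,
  G = r_v · r_v = 37.
Evaluating at (u, v) = (-5, 5): E = 17, F = 24, G = 37.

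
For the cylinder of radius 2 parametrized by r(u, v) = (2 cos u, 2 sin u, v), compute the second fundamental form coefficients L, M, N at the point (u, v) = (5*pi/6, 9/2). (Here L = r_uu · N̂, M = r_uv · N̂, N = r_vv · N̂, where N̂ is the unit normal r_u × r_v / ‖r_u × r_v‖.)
L = -2;  M = 0;  N = 0

Compute the unit normal N̂(u, v) = (cos(u), sin(u), 0), and the second partials r_uu, r_uv, r_vv. Take dot products:
  L(u, v) = r_uu · N̂ = -2,
  M(u, v) = r_uv · N̂ = 0,
  N(u, v) = r_vv · N̂ = 0.
Evaluating at (u, v) = (5*pi/6, 9/2):
  L = -2, M = 0, N = 0.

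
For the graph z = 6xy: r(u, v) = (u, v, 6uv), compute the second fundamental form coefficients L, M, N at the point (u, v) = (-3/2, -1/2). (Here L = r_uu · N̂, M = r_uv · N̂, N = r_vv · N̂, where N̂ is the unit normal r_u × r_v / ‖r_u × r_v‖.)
L = 0;  M = 6*sqrt(91)/91;  N = 0

Compute the unit normal N̂(u, v) = (-6*v/sqrt(36*u^2 + 36*v^2 + 1), -6*u/sqrt(36*u^2 + 36*v^2 + 1), 1/sqrt(36*u^2 + 36*v^2 + 1)), and the second partials r_uu, r_uv, r_vv. Take dot products:
  L(u, v) = r_uu · N̂ = 0,
  M(u, v) = r_uv · N̂ = 6/sqrt(36*u^2 + 36*v^2 + 1),
  N(u, v) = r_vv · N̂ = 0.
Evaluating at (u, v) = (-3/2, -1/2):
  L = 0, M = 6*sqrt(91)/91, N = 0.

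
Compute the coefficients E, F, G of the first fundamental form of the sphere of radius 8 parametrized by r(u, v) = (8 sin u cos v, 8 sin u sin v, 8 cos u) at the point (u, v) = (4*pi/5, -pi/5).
E = 64;  F = 0;  G = 40 - 8*sqrt(5)

Partials: r_u = (8*cos(u)*cos(v), 8*sin(v)*cos(u), -8*sin(u)), r_v = (-8*sin(u)*sin(v), 8*sin(u)*cos(v), 0). As functions of (u, v):
  E = r_u · r_u = 64,
  F = r_u · r_v = 0,
  G = r_v · r_v = 64*sin(u)^2.
Evaluating at (u, v) = (4*pi/5, -pi/5): E = 64, F = 0, G = 40 - 8*sqrt(5).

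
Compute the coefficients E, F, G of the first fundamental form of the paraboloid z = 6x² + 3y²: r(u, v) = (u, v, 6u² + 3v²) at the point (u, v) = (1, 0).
E = 145;  F = 0;  G = 1

Partials: r_u = (1, 0, 12*u), r_v = (0, 1, 6*v). As functions of (u, v):
  E = r_u · r_u = 144*u^2 + 1,
  F = r_u · r_v = 72*u*v,
  G = r_v · r_v = 36*v^2 + 1.
Evaluating at (u, v) = (1, 0): E = 145, F = 0, G = 1.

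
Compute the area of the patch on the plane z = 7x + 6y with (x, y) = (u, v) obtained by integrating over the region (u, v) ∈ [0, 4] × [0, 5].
Area = 20*sqrt(86)

Area = ∫∫ √(EG − F²) du dv with √(EG − F²) = sqrt(86). Integrating over [0, 4] × [0, 5] gives 20*sqrt(86).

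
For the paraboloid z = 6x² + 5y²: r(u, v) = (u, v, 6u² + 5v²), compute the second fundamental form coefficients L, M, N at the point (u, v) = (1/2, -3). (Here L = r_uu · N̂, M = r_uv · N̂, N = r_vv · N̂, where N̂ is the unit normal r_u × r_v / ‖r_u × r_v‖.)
L = 12*sqrt(937)/937;  M = 0;  N = 10*sqrt(937)/937

Compute the unit normal N̂(u, v) = (-12*u/sqrt(144*u^2 + 100*v^2 + 1), -10*v/sqrt(144*u^2 + 100*v^2 + 1), 1/sqrt(144*u^2 + 100*v^2 + 1)), and the second partials r_uu, r_uv, r_vv. Take dot products:
  L(u, v) = r_uu · N̂ = 12/sqrt(144*u^2 + 100*v^2 + 1),
  M(u, v) = r_uv · N̂ = 0,
  N(u, v) = r_vv · N̂ = 10/sqrt(144*u^2 + 100*v^2 + 1).
Evaluating at (u, v) = (1/2, -3):
  L = 12*sqrt(937)/937, M = 0, N = 10*sqrt(937)/937.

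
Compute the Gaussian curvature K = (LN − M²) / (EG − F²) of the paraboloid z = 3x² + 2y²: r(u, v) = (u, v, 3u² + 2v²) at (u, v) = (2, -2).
K = 24/43681

Coefficients of the first fundamental form: E = 36*u^2 + 1, F = 24*u*v, G = 16*v^2 + 1.
Coefficients of the second fundamental form: L = 6/sqrt(36*u^2 + 16*v^2 + 1), M = 0, N = 4/sqrt(36*u^2 + 16*v^2 + 1).
Assemble K = (LN − M²)/(EG − F²) = 24/(1296*u^4 + 1152*u^2*v^2 + 72*u^2 + 256*v^4 + 32*v^2 + 1). At (u, v) = (2, -2): K = 24/43681.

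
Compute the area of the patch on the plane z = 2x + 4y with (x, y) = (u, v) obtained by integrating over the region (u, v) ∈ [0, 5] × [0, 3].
Area = 15*sqrt(21)

Area = ∫∫ √(EG − F²) du dv with √(EG − F²) = sqrt(21). Integrating over [0, 5] × [0, 3] gives 15*sqrt(21).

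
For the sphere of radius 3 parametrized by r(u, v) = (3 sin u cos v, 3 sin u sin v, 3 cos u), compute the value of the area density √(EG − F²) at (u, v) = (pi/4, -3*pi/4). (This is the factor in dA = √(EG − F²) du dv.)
√(EG − F²)|_{(pi/4, -3*pi/4)} = 9*sqrt(2)/2

E = 9, F = 0, G = 9*sin(u)^2, so EG − F² = 81*sin(u)^2. Taking the positive square root: √(EG − F²) = 9*Abs(sin(u)). At (u, v) = (pi/4, -3*pi/4): 9*sqrt(2)/2.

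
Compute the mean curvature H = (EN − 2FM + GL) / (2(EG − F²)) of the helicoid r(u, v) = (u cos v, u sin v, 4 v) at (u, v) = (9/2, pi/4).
H = 0

With E = 1, F = 0, G = u^2 + 16, L = 0, M = -4/sqrt(u^2 + 16), N = 0, assemble
  H = (EN − 2FM + GL) / (2(EG − F²)) = 0.
At (u, v) = (9/2, pi/4): H = 0.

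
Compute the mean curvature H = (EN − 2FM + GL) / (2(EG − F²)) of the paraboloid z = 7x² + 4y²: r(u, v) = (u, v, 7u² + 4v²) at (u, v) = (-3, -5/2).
H = 9867*sqrt(2165)/4687225

With E = 196*u^2 + 1, F = 112*u*v, G = 64*v^2 + 1, L = 14/sqrt(196*u^2 + 64*v^2 + 1), M = 0, N = 8/sqrt(196*u^2 + 64*v^2 + 1), assemble
  H = (EN − 2FM + GL) / (2(EG − F²)) = (784*u^2 + 448*v^2 + 11)/(196*u^2 + 64*v^2 + 1)^(3/2).
At (u, v) = (-3, -5/2): H = 9867*sqrt(2165)/4687225.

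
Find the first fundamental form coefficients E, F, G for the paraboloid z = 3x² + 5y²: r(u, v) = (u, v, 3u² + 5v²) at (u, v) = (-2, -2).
E = 145;  F = 240;  G = 401

Partials: r_u = (1, 0, 6*u), r_v = (0, 1, 10*v). As functions of (u, v):
  E = r_u · r_u = 36*u^2 + 1,
  F = r_u · r_v = 60*u*v,
  G = r_v · r_v = 100*v^2 + 1.
Evaluating at (u, v) = (-2, -2): E = 145, F = 240, G = 401.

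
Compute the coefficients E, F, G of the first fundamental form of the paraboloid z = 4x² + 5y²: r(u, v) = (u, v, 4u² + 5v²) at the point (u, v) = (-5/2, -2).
E = 401;  F = 400;  G = 401

Partials: r_u = (1, 0, 8*u), r_v = (0, 1, 10*v). As functions of (u, v):
  E = r_u · r_u = 64*u^2 + 1,
  F = r_u · r_v = 80*u*v,
  G = r_v · r_v = 100*v^2 + 1.
Evaluating at (u, v) = (-5/2, -2): E = 401, F = 400, G = 401.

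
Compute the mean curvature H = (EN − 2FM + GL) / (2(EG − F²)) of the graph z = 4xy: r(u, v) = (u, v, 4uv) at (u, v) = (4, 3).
H = -768*sqrt(401)/160801

With E = 16*v^2 + 1, F = 16*u*v, G = 16*u^2 + 1, L = 0, M = 4/sqrt(16*u^2 + 16*v^2 + 1), N = 0, assemble
  H = (EN − 2FM + GL) / (2(EG − F²)) = -64*u*v/(16*u^2 + 16*v^2 + 1)^(3/2).
At (u, v) = (4, 3): H = -768*sqrt(401)/160801.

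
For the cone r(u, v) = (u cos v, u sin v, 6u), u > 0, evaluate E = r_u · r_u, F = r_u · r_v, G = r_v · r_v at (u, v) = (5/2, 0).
E = 37;  F = 0;  G = 25/4

Partials: r_u = (cos(v), sin(v), 6), r_v = (-u*sin(v), u*cos(v), 0). As functions of (u, v):
  E = r_u · r_u = 37,
  F = r_u · r_v = 0,
  G = r_v · r_v = u^2.
Evaluating at (u, v) = (5/2, 0): E = 37, F = 0, G = 25/4.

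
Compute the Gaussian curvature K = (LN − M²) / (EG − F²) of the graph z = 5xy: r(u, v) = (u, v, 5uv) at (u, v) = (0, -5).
K = -25/391876

Coefficients of the first fundamental form: E = 25*v^2 + 1, F = 25*u*v, G = 25*u^2 + 1.
Coefficients of the second fundamental form: L = 0, M = 5/sqrt(25*u^2 + 25*v^2 + 1), N = 0.
Assemble K = (LN − M²)/(EG − F²) = -25/(625*u^4 + 1250*u^2*v^2 + 50*u^2 + 625*v^4 + 50*v^2 + 1). At (u, v) = (0, -5): K = -25/391876.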